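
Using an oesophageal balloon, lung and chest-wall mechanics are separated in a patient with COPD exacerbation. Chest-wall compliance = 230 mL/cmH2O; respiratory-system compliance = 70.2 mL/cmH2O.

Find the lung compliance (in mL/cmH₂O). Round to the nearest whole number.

1/CL = 1/Crs − 1/Ccw.
1/CL = 1/70.2 − 1/230 = 0.009897.
CL = 101.04 mL/cmH2O.

101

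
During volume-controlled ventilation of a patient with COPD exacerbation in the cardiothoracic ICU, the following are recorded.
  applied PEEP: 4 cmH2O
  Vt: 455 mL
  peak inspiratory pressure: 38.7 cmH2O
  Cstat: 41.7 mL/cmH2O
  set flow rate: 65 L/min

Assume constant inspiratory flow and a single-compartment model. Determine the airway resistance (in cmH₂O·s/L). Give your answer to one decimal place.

Flow: 65 L/min ÷ 60 = 1.0833 L/s.
Equation of motion (constant flow): PIP = Vt/C + R·V̇ + PEEP.
R·V̇ = PIP − Vt/C − PEEP = 38.7 − 455/41.7 − 4 = 38.7 − 10.911 − 4 = 23.789 cmH2O.
R = 23.789 / 1.0833 = 21.96 cmH2O·s/L.

22.0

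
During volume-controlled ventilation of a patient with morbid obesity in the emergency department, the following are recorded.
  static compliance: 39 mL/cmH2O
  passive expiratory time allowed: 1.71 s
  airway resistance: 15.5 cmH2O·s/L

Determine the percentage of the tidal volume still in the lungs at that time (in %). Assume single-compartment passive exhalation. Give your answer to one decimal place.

5.9

τ = R × C = 15.5 × 39 mL/cmH2O = 15.5 × 0.039 L/cmH2O = 0.6045 s.
Passive exhalation: V(t)/V₀ = e^(−t/τ) = e^(−1.71/0.6045) = 0.05908.
Fraction remaining = 0.05908 → 5.908%.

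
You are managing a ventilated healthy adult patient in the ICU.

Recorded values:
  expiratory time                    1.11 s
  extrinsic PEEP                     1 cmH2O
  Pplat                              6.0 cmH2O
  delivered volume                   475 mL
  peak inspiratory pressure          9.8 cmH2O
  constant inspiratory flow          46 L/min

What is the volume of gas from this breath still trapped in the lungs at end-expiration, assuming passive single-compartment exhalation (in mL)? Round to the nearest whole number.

Flow: 46 L/min ÷ 60 = 0.7667 L/s.
R = (PIP − Pplat)/V̇ = (9.8 − 6.0) / 0.7667 = 3.8/0.7667 = 4.956 cmH2O·s/L.
C = Vt/(Pplat − PEEP) = 475.0 / (6.0 − 1) = 475.0/5.0 = 95.0 mL/cmH2O.
τ = R × C = 4.956 × 0.095 L/cmH2O = 0.4708 s.
Fraction remaining = e^(−Te/τ) = e^(−1.11/0.4708) = 0.09464.
Trapped volume = 475.0 × 0.09464 = 44.954 mL.

45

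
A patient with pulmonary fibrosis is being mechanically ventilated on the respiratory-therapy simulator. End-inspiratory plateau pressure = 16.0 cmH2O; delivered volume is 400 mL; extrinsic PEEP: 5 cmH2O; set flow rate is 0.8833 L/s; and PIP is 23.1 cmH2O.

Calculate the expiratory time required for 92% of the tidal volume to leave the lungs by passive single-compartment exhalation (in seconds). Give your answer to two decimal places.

0.74

R = (PIP − Pplat)/V̇ = (23.1 − 16.0) / 0.8833 = 7.1/0.8833 = 8.038 cmH2O·s/L.
C = Vt/(Pplat − PEEP) = 400.0 / (16.0 − 5) = 400.0/11.0 = 36.364 mL/cmH2O.
τ = R × C = 8.038 × 0.03636 L/cmH2O = 0.2923 s.
t = −τ·ln(1 − 0.92) = −0.2923·ln(0.08) = 0.7383 s.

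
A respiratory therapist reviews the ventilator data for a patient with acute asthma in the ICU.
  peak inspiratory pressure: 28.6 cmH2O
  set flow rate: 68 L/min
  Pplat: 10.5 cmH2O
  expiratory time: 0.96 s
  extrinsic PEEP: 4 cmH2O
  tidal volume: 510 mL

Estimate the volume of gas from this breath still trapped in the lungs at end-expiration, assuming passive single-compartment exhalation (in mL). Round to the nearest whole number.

237

Flow: 68 L/min ÷ 60 = 1.1333 L/s.
R = (PIP − Pplat)/V̇ = (28.6 − 10.5) / 1.1333 = 18.1/1.1333 = 15.971 cmH2O·s/L.
C = Vt/(Pplat − PEEP) = 510.0 / (10.5 − 4) = 510.0/6.5 = 78.462 mL/cmH2O.
τ = R × C = 15.971 × 0.07846 L/cmH2O = 1.253 s.
Fraction remaining = e^(−Te/τ) = e^(−0.96/1.253) = 0.4648.
Trapped volume = 510.0 × 0.4648 = 237.05 mL.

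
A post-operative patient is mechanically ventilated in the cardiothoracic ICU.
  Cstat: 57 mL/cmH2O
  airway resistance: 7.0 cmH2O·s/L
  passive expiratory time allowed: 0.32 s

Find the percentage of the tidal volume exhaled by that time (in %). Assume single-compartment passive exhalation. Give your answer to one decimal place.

55.2

τ = R × C = 7.0 × 57 mL/cmH2O = 7.0 × 0.057 L/cmH2O = 0.399 s.
Passive exhalation: V(t)/V₀ = e^(−t/τ) = e^(−0.32/0.399) = 0.4484.
Fraction exhaled = 1 − 0.4484 = 0.5516 → 55.16%.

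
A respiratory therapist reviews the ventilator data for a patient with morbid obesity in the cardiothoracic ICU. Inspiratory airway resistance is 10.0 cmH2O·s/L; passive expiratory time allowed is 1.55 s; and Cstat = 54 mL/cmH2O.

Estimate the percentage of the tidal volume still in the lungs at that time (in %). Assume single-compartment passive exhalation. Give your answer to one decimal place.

τ = R × C = 10.0 × 54 mL/cmH2O = 10.0 × 0.054 L/cmH2O = 0.54 s.
Passive exhalation: V(t)/V₀ = e^(−t/τ) = e^(−1.55/0.54) = 0.05668.
Fraction remaining = 0.05668 → 5.668%.

5.7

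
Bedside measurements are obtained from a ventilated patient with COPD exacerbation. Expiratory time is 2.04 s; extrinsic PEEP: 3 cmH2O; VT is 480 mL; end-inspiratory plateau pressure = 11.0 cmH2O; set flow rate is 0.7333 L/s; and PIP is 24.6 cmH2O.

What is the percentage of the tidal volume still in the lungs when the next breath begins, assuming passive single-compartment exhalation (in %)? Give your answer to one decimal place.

16.0

R = (PIP − Pplat)/V̇ = (24.6 − 11.0) / 0.7333 = 13.6/0.7333 = 18.546 cmH2O·s/L.
C = Vt/(Pplat − PEEP) = 480.0 / (11.0 − 3) = 480.0/8.0 = 60.0 mL/cmH2O.
τ = R × C = 18.546 × 0.06 L/cmH2O = 1.113 s.
Fraction remaining at end-expiration = e^(−Te/τ) = e^(−2.04/1.113) = 0.16 → 16.0%.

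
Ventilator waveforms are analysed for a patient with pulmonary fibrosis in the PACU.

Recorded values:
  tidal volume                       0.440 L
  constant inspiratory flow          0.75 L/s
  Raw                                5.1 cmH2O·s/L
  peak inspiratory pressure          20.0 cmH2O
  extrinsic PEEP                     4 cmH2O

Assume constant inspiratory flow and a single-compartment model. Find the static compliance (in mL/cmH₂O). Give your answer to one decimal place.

36.1

Equation of motion (constant flow): PIP = Vt/C + R·V̇ + PEEP.
Vt/C = PIP − R·V̇ − PEEP = 20.0 − 5.1×0.75 − 4 = 20.0 − 3.825 − 4 = 12.175 cmH2O.
C = Vt / 12.175 = 440 / 12.175 = 36.14 mL/cmH2O.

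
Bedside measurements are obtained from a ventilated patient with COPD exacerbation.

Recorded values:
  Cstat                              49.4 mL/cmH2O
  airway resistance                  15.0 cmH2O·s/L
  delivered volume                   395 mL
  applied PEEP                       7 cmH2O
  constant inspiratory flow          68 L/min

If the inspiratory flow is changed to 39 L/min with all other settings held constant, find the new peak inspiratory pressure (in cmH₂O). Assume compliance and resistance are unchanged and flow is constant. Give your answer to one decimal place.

Flow: 68 L/min ÷ 60 = 1.1333 L/s.
New flow: 39 L/min ÷ 60 = 0.65 L/s.
PIP = Vt/C + R·V̇ + PEEP (constant-flow equation of motion).
Only the resistive term changes: ΔPIP = R × ΔV̇ = 15.0 × (0.65 − 1.1333) = 15.0 × -0.4833 = -7.25 cmH2O.
Original PIP = 395/49.4 + 15.0×1.1333 + 7 = 31.995 cmH2O; new PIP = 31.995 + (-7.25) = 24.745 cmH2O.

24.7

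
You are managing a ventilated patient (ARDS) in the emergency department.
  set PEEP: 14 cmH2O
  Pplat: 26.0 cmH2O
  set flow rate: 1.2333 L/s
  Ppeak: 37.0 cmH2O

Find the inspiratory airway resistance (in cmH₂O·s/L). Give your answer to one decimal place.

Raw = (PIP − Pplat) / flow = (37.0 − 26.0) / 1.2333 = 11.0 / 1.2333 = 8.919 cmH2O·s/L.

8.9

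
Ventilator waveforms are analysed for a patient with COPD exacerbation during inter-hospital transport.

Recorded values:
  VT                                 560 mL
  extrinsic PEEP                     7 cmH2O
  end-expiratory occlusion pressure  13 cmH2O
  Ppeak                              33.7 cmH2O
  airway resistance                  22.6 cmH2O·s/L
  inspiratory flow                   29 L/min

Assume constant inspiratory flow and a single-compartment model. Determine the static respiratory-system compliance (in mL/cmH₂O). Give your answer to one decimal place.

Flow: 29 L/min ÷ 60 = 0.4833 L/s.
Total PEEP = 13 cmH2O (set 7 + intrinsic 6); this is the baseline alveolar pressure.
Equation of motion (constant flow): PIP = Vt/C + R·V̇ + PEEP.
Vt/C = PIP − R·V̇ − PEEP = 33.7 − 22.6×0.4833 − 13 = 33.7 − 10.923 − 13 = 9.777 cmH2O.
C = Vt / 9.777 = 560 / 9.777 = 57.277 mL/cmH2O.

57.3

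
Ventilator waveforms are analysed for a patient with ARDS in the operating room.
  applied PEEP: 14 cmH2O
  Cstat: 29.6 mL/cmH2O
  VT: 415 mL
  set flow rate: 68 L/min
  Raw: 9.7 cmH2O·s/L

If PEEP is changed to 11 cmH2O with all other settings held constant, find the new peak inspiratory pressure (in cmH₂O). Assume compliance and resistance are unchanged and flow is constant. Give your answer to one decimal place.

36.0

Flow: 68 L/min ÷ 60 = 1.1333 L/s.
PIP = Vt/C + R·V̇ + PEEP (constant-flow equation of motion).
Only the baseline term changes: ΔPIP = ΔPEEP = 11 − 14 = -3.0 cmH2O.
Original PIP = 415/29.6 + 9.7×1.1333 + 14 = 39.013 cmH2O; new PIP = 39.013 + (-3.0) = 36.013 cmH2O.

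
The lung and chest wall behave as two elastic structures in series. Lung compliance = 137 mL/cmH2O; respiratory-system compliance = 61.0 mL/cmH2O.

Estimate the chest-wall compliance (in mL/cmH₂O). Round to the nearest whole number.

1/Ccw = 1/Crs − 1/CL.
1/Ccw = 1/61.0 − 1/137 = 0.009094.
Ccw = 109.96 mL/cmH2O.

110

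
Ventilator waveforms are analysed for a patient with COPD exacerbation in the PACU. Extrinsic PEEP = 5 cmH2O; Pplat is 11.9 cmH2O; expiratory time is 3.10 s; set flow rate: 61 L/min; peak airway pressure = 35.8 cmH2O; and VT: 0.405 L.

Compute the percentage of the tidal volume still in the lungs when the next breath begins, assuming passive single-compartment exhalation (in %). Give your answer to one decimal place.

Flow: 61 L/min ÷ 60 = 1.0167 L/s.
R = (PIP − Pplat)/V̇ = (35.8 − 11.9) / 1.0167 = 23.9/1.0167 = 23.507 cmH2O·s/L.
C = Vt/(Pplat − PEEP) = 405.0 / (11.9 − 5) = 405.0/6.9 = 58.696 mL/cmH2O.
τ = R × C = 23.507 × 0.0587 L/cmH2O = 1.38 s.
Fraction remaining at end-expiration = e^(−Te/τ) = e^(−3.10/1.38) = 0.1058 → 10.58%.

10.6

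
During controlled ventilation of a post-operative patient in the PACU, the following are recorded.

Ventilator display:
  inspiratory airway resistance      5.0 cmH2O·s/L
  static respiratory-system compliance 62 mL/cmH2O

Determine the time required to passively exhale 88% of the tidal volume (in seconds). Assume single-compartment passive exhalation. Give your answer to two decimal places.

0.66

τ = R × C = 5.0 × 62 mL/cmH2O = 5.0 × 0.062 L/cmH2O = 0.31 s.
Exhaled fraction f = 1 − e^(−t/τ) → t = −τ·ln(1 − f) = −0.31·ln(0.12) = 0.6573 s.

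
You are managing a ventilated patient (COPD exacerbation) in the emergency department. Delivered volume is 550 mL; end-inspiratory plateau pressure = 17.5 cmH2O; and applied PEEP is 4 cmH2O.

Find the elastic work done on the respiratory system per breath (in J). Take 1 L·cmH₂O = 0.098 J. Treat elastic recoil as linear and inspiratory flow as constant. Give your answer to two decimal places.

Elastic work ≈ ½ × (Pplat − PEEP) × Vt = 0.5 × (17.5 − 4) × 0.550 L = 0.5 × 13.5 × 0.550 = 3.713 L·cmH2O.
× 0.098 J/(L·cmH2O) → 0.3639 J.

0.36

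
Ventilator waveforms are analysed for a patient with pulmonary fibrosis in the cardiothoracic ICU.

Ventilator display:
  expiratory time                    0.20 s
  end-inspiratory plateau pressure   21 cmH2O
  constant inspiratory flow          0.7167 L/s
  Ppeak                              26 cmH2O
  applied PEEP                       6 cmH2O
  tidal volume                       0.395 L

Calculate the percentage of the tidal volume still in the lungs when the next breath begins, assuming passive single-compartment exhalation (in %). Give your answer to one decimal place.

33.7

R = (PIP − Pplat)/V̇ = (26 − 21) / 0.7167 = 5.0/0.7167 = 6.976 cmH2O·s/L.
C = Vt/(Pplat − PEEP) = 395.0 / (21 − 6) = 395.0/15.0 = 26.333 mL/cmH2O.
τ = R × C = 6.976 × 0.02633 L/cmH2O = 0.1837 s.
Fraction remaining at end-expiration = e^(−Te/τ) = e^(−0.20/0.1837) = 0.3366 → 33.66%.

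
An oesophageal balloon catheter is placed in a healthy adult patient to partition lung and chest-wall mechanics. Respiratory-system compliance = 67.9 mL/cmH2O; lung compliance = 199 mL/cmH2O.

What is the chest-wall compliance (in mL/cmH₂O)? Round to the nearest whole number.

1/Ccw = 1/Crs − 1/CL.
1/Ccw = 1/67.9 − 1/199 = 0.009702.
Ccw = 103.07 mL/cmH2O.

103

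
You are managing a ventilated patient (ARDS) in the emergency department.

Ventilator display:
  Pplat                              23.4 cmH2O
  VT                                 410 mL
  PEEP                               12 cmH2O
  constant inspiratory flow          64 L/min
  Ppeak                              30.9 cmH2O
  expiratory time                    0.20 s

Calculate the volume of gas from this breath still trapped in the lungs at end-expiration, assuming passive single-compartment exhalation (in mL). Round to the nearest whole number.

Flow: 64 L/min ÷ 60 = 1.0667 L/s.
R = (PIP − Pplat)/V̇ = (30.9 − 23.4) / 1.0667 = 7.5/1.0667 = 7.031 cmH2O·s/L.
C = Vt/(Pplat − PEEP) = 410.0 / (23.4 − 12) = 410.0/11.4 = 35.965 mL/cmH2O.
τ = R × C = 7.031 × 0.03597 L/cmH2O = 0.2529 s.
Fraction remaining = e^(−Te/τ) = e^(−0.20/0.2529) = 0.4535.
Trapped volume = 410.0 × 0.4535 = 185.94 mL.

186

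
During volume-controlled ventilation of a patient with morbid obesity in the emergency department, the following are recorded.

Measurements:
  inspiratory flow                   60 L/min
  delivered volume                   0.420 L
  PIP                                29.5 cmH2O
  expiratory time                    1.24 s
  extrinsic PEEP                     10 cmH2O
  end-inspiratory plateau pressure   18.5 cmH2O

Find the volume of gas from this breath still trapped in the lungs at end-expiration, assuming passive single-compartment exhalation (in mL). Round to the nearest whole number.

Flow: 60 L/min ÷ 60 = 1 L/s.
R = (PIP − Pplat)/V̇ = (29.5 − 18.5) / 1 = 11.0/1 = 11.0 cmH2O·s/L.
C = Vt/(Pplat − PEEP) = 420.0 / (18.5 − 10) = 420.0/8.5 = 49.412 mL/cmH2O.
τ = R × C = 11.0 × 0.04941 L/cmH2O = 0.5435 s.
Fraction remaining = e^(−Te/τ) = e^(−1.24/0.5435) = 0.1021.
Trapped volume = 420.0 × 0.1021 = 42.882 mL.

43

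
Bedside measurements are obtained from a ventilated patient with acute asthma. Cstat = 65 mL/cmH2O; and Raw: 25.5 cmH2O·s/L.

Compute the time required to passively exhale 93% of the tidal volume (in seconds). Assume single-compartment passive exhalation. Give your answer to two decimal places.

4.41

τ = R × C = 25.5 × 65 mL/cmH2O = 25.5 × 0.065 L/cmH2O = 1.658 s.
Exhaled fraction f = 1 − e^(−t/τ) → t = −τ·ln(1 − f) = −1.658·ln(0.07) = 4.409 s.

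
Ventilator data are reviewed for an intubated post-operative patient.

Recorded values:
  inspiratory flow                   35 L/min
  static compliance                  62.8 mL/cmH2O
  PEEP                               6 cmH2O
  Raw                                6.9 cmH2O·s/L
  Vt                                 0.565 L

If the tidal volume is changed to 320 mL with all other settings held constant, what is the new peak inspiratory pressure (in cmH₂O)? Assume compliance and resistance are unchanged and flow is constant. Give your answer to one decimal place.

Flow: 35 L/min ÷ 60 = 0.5833 L/s.
PIP = Vt/C + R·V̇ + PEEP (constant-flow equation of motion).
Only the elastic term changes: ΔPIP = ΔVt / C = (320 − 565) / 62.8 = -3.901 cmH2O.
Original PIP = 565/62.8 + 6.9×0.5833 + 6 = 19.022 cmH2O; new PIP = 19.022 + (-3.901) = 15.121 cmH2O.

15.1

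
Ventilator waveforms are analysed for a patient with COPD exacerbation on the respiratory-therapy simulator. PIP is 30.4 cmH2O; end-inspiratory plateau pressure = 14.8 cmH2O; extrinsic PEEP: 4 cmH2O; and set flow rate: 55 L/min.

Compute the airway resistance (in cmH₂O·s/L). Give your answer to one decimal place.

17.0

Flow: 55 L/min ÷ 60 = 0.9167 L/s.
Raw = (PIP − Pplat) / flow = (30.4 − 14.8) / 0.9167 = 15.6 / 0.9167 = 17.018 cmH2O·s/L.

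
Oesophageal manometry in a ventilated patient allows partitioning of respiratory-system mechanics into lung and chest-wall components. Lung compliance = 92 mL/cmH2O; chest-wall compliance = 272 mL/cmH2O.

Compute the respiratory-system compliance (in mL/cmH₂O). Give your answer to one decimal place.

68.7

Lung and chest wall are elastances in series: 1/Crs = 1/CL + 1/Ccw.
1/Crs = 1/92 + 1/272 = 0.01455.
Crs = 68.729 mL/cmH2O.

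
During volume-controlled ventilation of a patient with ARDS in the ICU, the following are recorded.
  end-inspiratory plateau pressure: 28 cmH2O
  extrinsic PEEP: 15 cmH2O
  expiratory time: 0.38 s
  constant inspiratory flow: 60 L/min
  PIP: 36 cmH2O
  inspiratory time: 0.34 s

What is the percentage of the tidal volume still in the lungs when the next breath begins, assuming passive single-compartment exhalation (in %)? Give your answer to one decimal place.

Flow: 60 L/min ÷ 60 = 1 L/s.
Vt = flow × Ti = 1 L/s × 0.34 s × 1000 mL/L = 340.0 mL.
R = (PIP − Pplat)/V̇ = (36 − 28) / 1 = 8.0/1 = 8.0 cmH2O·s/L.
C = Vt/(Pplat − PEEP) = 340.0 / (28 − 15) = 340.0/13.0 = 26.154 mL/cmH2O.
τ = R × C = 8.0 × 0.02615 L/cmH2O = 0.2092 s.
Fraction remaining at end-expiration = e^(−Te/τ) = e^(−0.38/0.2092) = 0.1626 → 16.26%.

16.3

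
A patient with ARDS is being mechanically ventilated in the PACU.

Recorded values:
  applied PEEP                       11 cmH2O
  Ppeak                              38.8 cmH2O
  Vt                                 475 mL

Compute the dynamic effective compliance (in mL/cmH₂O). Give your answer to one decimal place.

17.1

Dynamic compliance = Vt / (PIP − PEEP) = 475 / (38.8 − 11) = 475 / 27.8 = 17.086 mL/cmH2O.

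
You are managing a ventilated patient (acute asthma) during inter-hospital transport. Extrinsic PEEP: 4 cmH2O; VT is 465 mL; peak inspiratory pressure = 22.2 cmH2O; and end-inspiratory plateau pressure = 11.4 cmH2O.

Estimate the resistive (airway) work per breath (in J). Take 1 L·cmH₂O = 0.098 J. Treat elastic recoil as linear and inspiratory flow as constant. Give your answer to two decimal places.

With constant inspiratory flow the resistive pressure is constant at PIP − Pplat = 22.2 − 11.4 = 10.8 cmH2O, so resistive work = 10.8 × 0.465 = 5.022 L·cmH2O.
× 0.098 J/(L·cmH2O) → 0.4922 J.

0.49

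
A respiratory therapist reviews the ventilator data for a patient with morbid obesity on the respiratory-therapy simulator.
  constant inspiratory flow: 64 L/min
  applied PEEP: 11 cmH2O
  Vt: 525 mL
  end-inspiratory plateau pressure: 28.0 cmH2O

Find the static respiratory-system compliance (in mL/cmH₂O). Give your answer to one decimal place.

30.9

Cstat = Vt / (Pplat − PEEP) = 525 / (28.0 − 11) = 525 / 17.0 = 30.882 mL/cmH2O.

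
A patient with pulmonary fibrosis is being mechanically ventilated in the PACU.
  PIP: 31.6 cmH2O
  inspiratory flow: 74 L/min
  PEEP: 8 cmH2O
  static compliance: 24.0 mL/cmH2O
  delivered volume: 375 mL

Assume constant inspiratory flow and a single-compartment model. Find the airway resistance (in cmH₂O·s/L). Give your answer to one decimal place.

6.5

Flow: 74 L/min ÷ 60 = 1.2333 L/s.
Equation of motion (constant flow): PIP = Vt/C + R·V̇ + PEEP.
R·V̇ = PIP − Vt/C − PEEP = 31.6 − 375/24.0 − 8 = 31.6 − 15.625 − 8 = 7.975 cmH2O.
R = 7.975 / 1.2333 = 6.466 cmH2O·s/L.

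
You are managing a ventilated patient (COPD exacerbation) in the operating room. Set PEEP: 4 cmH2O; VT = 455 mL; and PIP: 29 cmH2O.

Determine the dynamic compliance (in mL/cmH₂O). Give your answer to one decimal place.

18.2

Dynamic compliance = Vt / (PIP − PEEP) = 455 / (29 − 4) = 455 / 25.0 = 18.2 mL/cmH2O.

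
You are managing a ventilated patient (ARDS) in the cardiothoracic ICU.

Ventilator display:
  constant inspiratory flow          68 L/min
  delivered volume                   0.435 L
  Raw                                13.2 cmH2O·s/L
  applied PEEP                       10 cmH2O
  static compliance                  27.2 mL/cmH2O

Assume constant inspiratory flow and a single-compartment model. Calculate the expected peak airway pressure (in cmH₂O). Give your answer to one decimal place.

Flow: 68 L/min ÷ 60 = 1.1333 L/s.
Equation of motion (constant flow): PIP = Vt/C + R·V̇ + PEEP.
PIP = 435/27.2 + 13.2×1.1333 + 10 = 15.993 + 14.96 + 10 = 40.953 cmH2O.

41.0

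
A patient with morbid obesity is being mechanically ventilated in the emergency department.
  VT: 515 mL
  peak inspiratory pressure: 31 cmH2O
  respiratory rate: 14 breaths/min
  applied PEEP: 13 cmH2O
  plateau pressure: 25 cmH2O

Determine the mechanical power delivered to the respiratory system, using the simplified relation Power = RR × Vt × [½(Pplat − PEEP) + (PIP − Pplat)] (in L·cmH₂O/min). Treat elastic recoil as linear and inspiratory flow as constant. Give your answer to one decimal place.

86.5

Per-breath work = Vt × [½(Pplat−PEEP) + (PIP−Pplat)] = 0.515 × [0.5×12.0 + 6.0] = 0.515 × 12.0 = 6.18 L·cmH2O.
Power = 14 × 6.18 = 86.52 L·cmH2O/min.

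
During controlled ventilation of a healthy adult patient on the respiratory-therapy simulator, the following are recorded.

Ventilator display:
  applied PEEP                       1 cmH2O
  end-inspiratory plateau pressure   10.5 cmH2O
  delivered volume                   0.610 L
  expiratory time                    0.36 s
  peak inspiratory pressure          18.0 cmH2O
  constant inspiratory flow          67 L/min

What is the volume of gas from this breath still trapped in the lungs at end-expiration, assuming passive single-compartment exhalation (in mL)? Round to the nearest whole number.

Flow: 67 L/min ÷ 60 = 1.1167 L/s.
R = (PIP − Pplat)/V̇ = (18.0 − 10.5) / 1.1167 = 7.5/1.1167 = 6.716 cmH2O·s/L.
C = Vt/(Pplat − PEEP) = 610.0 / (10.5 − 1) = 610.0/9.5 = 64.211 mL/cmH2O.
τ = R × C = 6.716 × 0.06421 L/cmH2O = 0.4312 s.
Fraction remaining = e^(−Te/τ) = e^(−0.36/0.4312) = 0.4339.
Trapped volume = 610.0 × 0.4339 = 264.68 mL.

265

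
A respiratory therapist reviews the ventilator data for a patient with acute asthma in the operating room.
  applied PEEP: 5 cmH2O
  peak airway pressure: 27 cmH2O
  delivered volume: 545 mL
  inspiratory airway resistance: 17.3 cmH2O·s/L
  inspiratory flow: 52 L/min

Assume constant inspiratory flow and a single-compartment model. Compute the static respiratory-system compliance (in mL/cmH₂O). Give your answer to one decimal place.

77.8

Flow: 52 L/min ÷ 60 = 0.8667 L/s.
Equation of motion (constant flow): PIP = Vt/C + R·V̇ + PEEP.
Vt/C = PIP − R·V̇ − PEEP = 27 − 17.3×0.8667 − 5 = 27 − 14.994 − 5 = 7.006 cmH2O.
C = Vt / 7.006 = 545 / 7.006 = 77.79 mL/cmH2O.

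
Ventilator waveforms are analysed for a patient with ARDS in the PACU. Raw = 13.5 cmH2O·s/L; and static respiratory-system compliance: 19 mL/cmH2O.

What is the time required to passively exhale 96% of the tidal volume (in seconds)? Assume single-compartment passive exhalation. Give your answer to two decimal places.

0.83

τ = R × C = 13.5 × 19 mL/cmH2O = 13.5 × 0.019 L/cmH2O = 0.2565 s.
Exhaled fraction f = 1 − e^(−t/τ) → t = −τ·ln(1 − f) = −0.2565·ln(0.04) = 0.8256 s.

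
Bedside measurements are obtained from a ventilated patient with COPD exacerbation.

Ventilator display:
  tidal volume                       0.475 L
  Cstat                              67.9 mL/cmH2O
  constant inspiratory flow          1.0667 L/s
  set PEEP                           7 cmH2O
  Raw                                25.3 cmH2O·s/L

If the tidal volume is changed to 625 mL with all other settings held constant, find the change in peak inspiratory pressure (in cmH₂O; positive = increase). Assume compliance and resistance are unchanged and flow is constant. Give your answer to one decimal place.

PIP = Vt/C + R·V̇ + PEEP (constant-flow equation of motion).
Only the elastic term changes: ΔPIP = ΔVt / C = (625 − 475) / 67.9 = 2.209 cmH2O.

2.2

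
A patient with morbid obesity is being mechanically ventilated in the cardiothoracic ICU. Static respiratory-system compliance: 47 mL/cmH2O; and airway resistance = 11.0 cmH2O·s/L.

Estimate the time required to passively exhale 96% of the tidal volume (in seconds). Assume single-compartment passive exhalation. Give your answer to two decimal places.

1.66

τ = R × C = 11.0 × 47 mL/cmH2O = 11.0 × 0.047 L/cmH2O = 0.517 s.
Exhaled fraction f = 1 − e^(−t/τ) → t = −τ·ln(1 − f) = −0.517·ln(0.04) = 1.664 s.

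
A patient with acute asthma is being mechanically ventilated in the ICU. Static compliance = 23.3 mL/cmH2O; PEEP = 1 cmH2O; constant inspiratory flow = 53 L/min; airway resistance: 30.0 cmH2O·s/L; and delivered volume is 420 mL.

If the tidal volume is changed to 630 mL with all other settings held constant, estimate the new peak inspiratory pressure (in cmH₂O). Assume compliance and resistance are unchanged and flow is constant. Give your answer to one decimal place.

54.5

Flow: 53 L/min ÷ 60 = 0.8833 L/s.
PIP = Vt/C + R·V̇ + PEEP (constant-flow equation of motion).
Only the elastic term changes: ΔPIP = ΔVt / C = (630 − 420) / 23.3 = 9.013 cmH2O.
Original PIP = 420/23.3 + 30.0×0.8833 + 1 = 45.525 cmH2O; new PIP = 45.525 + (9.013) = 54.538 cmH2O.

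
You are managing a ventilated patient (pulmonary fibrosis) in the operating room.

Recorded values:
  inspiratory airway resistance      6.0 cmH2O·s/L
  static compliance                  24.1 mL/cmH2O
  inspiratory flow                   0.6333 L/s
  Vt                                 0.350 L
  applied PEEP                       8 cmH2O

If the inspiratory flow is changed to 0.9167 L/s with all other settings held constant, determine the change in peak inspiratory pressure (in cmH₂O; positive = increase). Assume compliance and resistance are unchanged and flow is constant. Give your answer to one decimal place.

PIP = Vt/C + R·V̇ + PEEP (constant-flow equation of motion).
Only the resistive term changes: ΔPIP = R × ΔV̇ = 6.0 × (0.9167 − 0.6333) = 6.0 × 0.2834 = 1.7 cmH2O.

1.7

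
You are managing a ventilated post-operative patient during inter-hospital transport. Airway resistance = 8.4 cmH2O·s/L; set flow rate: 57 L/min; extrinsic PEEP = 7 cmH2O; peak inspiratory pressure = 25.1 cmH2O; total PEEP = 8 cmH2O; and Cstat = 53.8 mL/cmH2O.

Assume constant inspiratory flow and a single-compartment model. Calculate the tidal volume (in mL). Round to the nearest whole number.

Flow: 57 L/min ÷ 60 = 0.95 L/s.
Total PEEP = 8 cmH2O (set 7 + intrinsic 1); this is the baseline alveolar pressure.
Equation of motion (constant flow): PIP = Vt/C + R·V̇ + PEEP.
Vt/C = PIP − R·V̇ − PEEP = 25.1 − 7.98 − 8 = 9.12 cmH2O.
Vt = C × 9.12 = 53.8 × 9.12 = 490.66 mL.

491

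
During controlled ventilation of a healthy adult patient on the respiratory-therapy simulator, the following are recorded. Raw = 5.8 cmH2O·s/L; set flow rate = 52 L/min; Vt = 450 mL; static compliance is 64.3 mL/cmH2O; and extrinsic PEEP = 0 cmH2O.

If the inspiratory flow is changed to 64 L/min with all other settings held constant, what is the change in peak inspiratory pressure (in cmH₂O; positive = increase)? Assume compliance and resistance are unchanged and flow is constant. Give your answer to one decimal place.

1.2

Flow: 52 L/min ÷ 60 = 0.8667 L/s.
New flow: 64 L/min ÷ 60 = 1.0667 L/s.
PIP = Vt/C + R·V̇ + PEEP (constant-flow equation of motion).
Only the resistive term changes: ΔPIP = R × ΔV̇ = 5.8 × (1.0667 − 0.8667) = 5.8 × 0.2 = 1.16 cmH2O.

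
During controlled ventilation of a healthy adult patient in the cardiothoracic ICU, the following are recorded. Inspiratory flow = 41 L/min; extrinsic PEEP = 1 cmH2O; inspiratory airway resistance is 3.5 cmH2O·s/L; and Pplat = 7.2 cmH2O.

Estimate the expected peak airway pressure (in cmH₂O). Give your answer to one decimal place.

9.6

Flow: 41 L/min ÷ 60 = 0.6833 L/s.
PIP = Pplat + Raw × flow = 7.2 + 3.5 × 0.6833 = 7.2 + 2.392 = 9.592 cmH2O.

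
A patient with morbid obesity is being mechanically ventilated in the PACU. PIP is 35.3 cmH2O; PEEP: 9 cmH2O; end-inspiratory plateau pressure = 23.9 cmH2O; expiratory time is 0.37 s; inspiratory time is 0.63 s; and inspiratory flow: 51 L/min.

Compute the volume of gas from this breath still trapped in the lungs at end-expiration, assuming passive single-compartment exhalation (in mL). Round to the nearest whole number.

249

Flow: 51 L/min ÷ 60 = 0.85 L/s.
Vt = flow × Ti = 0.85 L/s × 0.63 s × 1000 mL/L = 535.5 mL.
R = (PIP − Pplat)/V̇ = (35.3 − 23.9) / 0.85 = 11.4/0.85 = 13.412 cmH2O·s/L.
C = Vt/(Pplat − PEEP) = 535.5 / (23.9 − 9) = 535.5/14.9 = 35.94 mL/cmH2O.
τ = R × C = 13.412 × 0.03594 L/cmH2O = 0.482 s.
Fraction remaining = e^(−Te/τ) = e^(−0.37/0.482) = 0.4641.
Trapped volume = 535.5 × 0.4641 = 248.53 mL.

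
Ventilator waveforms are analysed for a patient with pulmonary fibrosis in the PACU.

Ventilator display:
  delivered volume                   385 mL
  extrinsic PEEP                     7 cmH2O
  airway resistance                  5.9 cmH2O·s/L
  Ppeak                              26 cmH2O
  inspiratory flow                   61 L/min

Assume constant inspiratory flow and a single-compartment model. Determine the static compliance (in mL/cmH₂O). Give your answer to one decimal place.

29.6

Flow: 61 L/min ÷ 60 = 1.0167 L/s.
Equation of motion (constant flow): PIP = Vt/C + R·V̇ + PEEP.
Vt/C = PIP − R·V̇ − PEEP = 26 − 5.9×1.0167 − 7 = 26 − 5.999 − 7 = 13.001 cmH2O.
C = Vt / 13.001 = 385 / 13.001 = 29.613 mL/cmH2O.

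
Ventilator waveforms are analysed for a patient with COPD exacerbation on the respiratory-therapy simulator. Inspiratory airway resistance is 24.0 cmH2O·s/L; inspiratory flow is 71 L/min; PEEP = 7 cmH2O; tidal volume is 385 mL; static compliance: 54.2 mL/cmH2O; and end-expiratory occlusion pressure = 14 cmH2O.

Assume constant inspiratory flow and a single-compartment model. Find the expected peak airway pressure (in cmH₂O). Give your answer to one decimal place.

49.5

Flow: 71 L/min ÷ 60 = 1.1833 L/s.
Total PEEP = 14 cmH2O (set 7 + intrinsic 7); this is the baseline alveolar pressure.
Equation of motion (constant flow): PIP = Vt/C + R·V̇ + PEEP.
PIP = 385/54.2 + 24.0×1.1833 + 14 = 7.103 + 28.399 + 14 = 49.502 cmH2O.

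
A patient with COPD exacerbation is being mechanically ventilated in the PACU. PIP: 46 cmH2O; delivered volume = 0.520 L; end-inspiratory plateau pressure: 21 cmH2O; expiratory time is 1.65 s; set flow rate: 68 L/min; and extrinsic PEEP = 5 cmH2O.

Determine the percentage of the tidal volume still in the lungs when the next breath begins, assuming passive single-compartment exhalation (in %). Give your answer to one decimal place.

10.0

Flow: 68 L/min ÷ 60 = 1.1333 L/s.
R = (PIP − Pplat)/V̇ = (46 − 21) / 1.1333 = 25.0/1.1333 = 22.059 cmH2O·s/L.
C = Vt/(Pplat − PEEP) = 520.0 / (21 − 5) = 520.0/16.0 = 32.5 mL/cmH2O.
τ = R × C = 22.059 × 0.0325 L/cmH2O = 0.7169 s.
Fraction remaining at end-expiration = e^(−Te/τ) = e^(−1.65/0.7169) = 0.1001 → 10.01%.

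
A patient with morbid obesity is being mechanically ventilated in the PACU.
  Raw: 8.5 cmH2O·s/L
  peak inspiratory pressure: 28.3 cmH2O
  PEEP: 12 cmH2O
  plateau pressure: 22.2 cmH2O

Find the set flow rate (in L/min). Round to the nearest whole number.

flow = (PIP − Pplat) / Raw = (28.3 − 22.2) / 8.5 = 0.7176 L/s × 60 = 43.056 L/min.

43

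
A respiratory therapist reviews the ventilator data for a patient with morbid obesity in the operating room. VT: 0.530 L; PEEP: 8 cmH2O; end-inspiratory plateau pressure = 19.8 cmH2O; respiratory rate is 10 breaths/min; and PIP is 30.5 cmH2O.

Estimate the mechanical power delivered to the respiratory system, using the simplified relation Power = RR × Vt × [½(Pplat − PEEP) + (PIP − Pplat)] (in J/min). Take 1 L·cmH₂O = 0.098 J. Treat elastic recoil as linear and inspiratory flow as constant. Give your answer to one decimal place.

8.6

Per-breath work = Vt × [½(Pplat−PEEP) + (PIP−Pplat)] = 0.530 × [0.5×11.8 + 10.7] = 0.530 × 16.6 = 8.798 L·cmH2O.
Power = 10 × 8.798 = 87.98 L·cmH2O/min.
× 0.098 J/(L·cmH2O) → 8.622 J/min.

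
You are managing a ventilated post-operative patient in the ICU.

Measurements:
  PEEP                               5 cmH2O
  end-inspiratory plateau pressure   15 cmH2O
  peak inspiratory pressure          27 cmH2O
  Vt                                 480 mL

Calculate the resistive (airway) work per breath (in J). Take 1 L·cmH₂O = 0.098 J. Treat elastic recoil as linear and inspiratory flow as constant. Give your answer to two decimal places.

With constant inspiratory flow the resistive pressure is constant at PIP − Pplat = 27 − 15 = 12.0 cmH2O, so resistive work = 12.0 × 0.480 = 5.76 L·cmH2O.
× 0.098 J/(L·cmH2O) → 0.5645 J.

0.56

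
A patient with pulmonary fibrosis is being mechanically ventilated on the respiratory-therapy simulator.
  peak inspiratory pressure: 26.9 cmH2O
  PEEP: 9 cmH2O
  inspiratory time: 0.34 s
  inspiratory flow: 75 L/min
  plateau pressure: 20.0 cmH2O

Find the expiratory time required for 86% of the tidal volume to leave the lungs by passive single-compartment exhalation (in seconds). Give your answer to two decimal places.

Flow: 75 L/min ÷ 60 = 1.25 L/s.
Vt = flow × Ti = 1.25 L/s × 0.34 s × 1000 mL/L = 425.0 mL.
R = (PIP − Pplat)/V̇ = (26.9 − 20.0) / 1.25 = 6.9/1.25 = 5.52 cmH2O·s/L.
C = Vt/(Pplat − PEEP) = 425.0 / (20.0 − 9) = 425.0/11.0 = 38.636 mL/cmH2O.
τ = R × C = 5.52 × 0.03864 L/cmH2O = 0.2133 s.
t = −τ·ln(1 − 0.86) = −0.2133·ln(0.14) = 0.4194 s.

0.42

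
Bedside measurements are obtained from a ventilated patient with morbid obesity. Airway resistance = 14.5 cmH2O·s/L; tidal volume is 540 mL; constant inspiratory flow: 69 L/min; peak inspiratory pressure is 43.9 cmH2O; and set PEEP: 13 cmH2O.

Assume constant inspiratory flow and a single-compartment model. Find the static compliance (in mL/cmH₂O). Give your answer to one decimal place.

Flow: 69 L/min ÷ 60 = 1.15 L/s.
Equation of motion (constant flow): PIP = Vt/C + R·V̇ + PEEP.
Vt/C = PIP − R·V̇ − PEEP = 43.9 − 14.5×1.15 − 13 = 43.9 − 16.675 − 13 = 14.225 cmH2O.
C = Vt / 14.225 = 540 / 14.225 = 37.961 mL/cmH2O.

38.0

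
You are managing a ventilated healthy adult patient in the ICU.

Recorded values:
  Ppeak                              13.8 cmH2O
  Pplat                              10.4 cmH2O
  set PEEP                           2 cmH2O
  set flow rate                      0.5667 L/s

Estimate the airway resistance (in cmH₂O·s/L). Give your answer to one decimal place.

Raw = (PIP − Pplat) / flow = (13.8 − 10.4) / 0.5667 = 3.4 / 0.5667 = 6.0 cmH2O·s/L.

6.0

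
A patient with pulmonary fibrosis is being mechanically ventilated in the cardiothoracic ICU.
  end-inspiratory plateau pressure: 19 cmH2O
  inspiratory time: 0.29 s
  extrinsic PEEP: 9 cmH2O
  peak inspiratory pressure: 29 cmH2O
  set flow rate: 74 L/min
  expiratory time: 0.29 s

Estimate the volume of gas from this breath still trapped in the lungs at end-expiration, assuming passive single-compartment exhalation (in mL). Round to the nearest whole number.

132

Flow: 74 L/min ÷ 60 = 1.2333 L/s.
Vt = flow × Ti = 1.2333 L/s × 0.29 s × 1000 mL/L = 357.66 mL.
R = (PIP − Pplat)/V̇ = (29 − 19) / 1.2333 = 10.0/1.2333 = 8.108 cmH2O·s/L.
C = Vt/(Pplat − PEEP) = 357.66 / (19 − 9) = 357.66/10.0 = 35.766 mL/cmH2O.
τ = R × C = 8.108 × 0.03577 L/cmH2O = 0.29 s.
Fraction remaining = e^(−Te/τ) = e^(−0.29/0.29) = 0.3679.
Trapped volume = 357.66 × 0.3679 = 131.58 mL.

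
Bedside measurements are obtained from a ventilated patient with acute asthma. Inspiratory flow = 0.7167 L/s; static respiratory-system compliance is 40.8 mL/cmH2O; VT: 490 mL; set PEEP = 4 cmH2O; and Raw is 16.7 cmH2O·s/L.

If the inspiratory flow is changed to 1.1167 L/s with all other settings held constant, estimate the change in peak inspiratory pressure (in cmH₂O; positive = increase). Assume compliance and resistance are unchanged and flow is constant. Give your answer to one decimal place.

PIP = Vt/C + R·V̇ + PEEP (constant-flow equation of motion).
Only the resistive term changes: ΔPIP = R × ΔV̇ = 16.7 × (1.1167 − 0.7167) = 16.7 × 0.4 = 6.68 cmH2O.

6.7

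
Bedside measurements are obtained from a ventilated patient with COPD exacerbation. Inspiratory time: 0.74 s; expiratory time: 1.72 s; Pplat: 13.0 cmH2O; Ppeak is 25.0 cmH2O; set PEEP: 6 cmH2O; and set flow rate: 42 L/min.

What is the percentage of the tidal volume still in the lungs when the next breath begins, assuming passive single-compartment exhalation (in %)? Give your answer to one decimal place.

25.8

Flow: 42 L/min ÷ 60 = 0.7 L/s.
Vt = flow × Ti = 0.7 L/s × 0.74 s × 1000 mL/L = 518.0 mL.
R = (PIP − Pplat)/V̇ = (25.0 − 13.0) / 0.7 = 12.0/0.7 = 17.143 cmH2O·s/L.
C = Vt/(Pplat − PEEP) = 518.0 / (13.0 − 6) = 518.0/7.0 = 74.0 mL/cmH2O.
τ = R × C = 17.143 × 0.074 L/cmH2O = 1.269 s.
Fraction remaining at end-expiration = e^(−Te/τ) = e^(−1.72/1.269) = 0.2578 → 25.78%.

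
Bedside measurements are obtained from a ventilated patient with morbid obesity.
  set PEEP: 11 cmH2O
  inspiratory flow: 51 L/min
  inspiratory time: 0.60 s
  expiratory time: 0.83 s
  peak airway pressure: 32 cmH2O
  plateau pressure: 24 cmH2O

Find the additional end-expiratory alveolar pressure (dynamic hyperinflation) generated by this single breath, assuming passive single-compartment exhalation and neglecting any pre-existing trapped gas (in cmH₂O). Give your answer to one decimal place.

1.4

Flow: 51 L/min ÷ 60 = 0.85 L/s.
Vt = flow × Ti = 0.85 L/s × 0.60 s × 1000 mL/L = 510.0 mL.
R = (PIP − Pplat)/V̇ = (32 − 24) / 0.85 = 8.0/0.85 = 9.412 cmH2O·s/L.
C = Vt/(Pplat − PEEP) = 510.0 / (24 − 11) = 510.0/13.0 = 39.231 mL/cmH2O.
τ = R × C = 9.412 × 0.03923 L/cmH2O = 0.3692 s.
Fraction remaining = e^(−Te/τ) = e^(−0.83/0.3692) = 0.1056; trapped volume = 510.0 × 0.1056 = 53.856 mL.
Additional alveolar pressure from trapping ≈ V_trapped / C = 53.856 / 39.231 = 1.373 cmH2O.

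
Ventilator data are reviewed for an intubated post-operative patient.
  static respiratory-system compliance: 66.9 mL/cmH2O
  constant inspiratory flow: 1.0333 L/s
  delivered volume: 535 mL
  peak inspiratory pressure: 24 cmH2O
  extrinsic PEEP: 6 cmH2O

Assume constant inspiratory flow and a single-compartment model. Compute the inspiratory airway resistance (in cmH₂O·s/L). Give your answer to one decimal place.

9.7

Equation of motion (constant flow): PIP = Vt/C + R·V̇ + PEEP.
R·V̇ = PIP − Vt/C − PEEP = 24 − 535/66.9 − 6 = 24 − 7.997 − 6 = 10.003 cmH2O.
R = 10.003 / 1.0333 = 9.681 cmH2O·s/L.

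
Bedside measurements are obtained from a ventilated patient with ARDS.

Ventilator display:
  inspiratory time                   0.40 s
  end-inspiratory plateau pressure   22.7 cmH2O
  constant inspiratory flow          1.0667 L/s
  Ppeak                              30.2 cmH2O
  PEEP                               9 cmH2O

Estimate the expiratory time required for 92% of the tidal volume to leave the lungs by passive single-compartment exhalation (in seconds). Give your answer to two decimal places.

Vt = flow × Ti = 1.0667 L/s × 0.40 s × 1000 mL/L = 426.68 mL.
R = (PIP − Pplat)/V̇ = (30.2 − 22.7) / 1.0667 = 7.5/1.0667 = 7.031 cmH2O·s/L.
C = Vt/(Pplat − PEEP) = 426.68 / (22.7 − 9) = 426.68/13.7 = 31.145 mL/cmH2O.
τ = R × C = 7.031 × 0.03115 L/cmH2O = 0.219 s.
t = −τ·ln(1 − 0.92) = −0.219·ln(0.08) = 0.5531 s.

0.55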